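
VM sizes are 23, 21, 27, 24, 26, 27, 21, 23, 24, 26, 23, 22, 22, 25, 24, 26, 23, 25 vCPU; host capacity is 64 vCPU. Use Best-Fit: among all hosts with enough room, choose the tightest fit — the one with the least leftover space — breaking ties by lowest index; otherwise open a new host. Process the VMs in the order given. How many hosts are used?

Put 23 vCPU in host 1; 41 vCPU remain.
Put 21 vCPU in host 1; 20 vCPU remain.
Put 27 vCPU in host 2; 37 vCPU remain.
Put 24 vCPU in host 2; 13 vCPU remain.
Put 26 vCPU in host 3; 38 vCPU remain.
Put 27 vCPU in host 3; 11 vCPU remain.
Put 21 vCPU in host 4; 43 vCPU remain.
Put 23 vCPU in host 4; 20 vCPU remain.
Put 24 vCPU in host 5; 40 vCPU remain.
Put 26 vCPU in host 5; 14 vCPU remain.
Put 23 vCPU in host 6; 41 vCPU remain.
Put 22 vCPU in host 6; 19 vCPU remain.
Put 22 vCPU in host 7; 42 vCPU remain.
Put 25 vCPU in host 7; 17 vCPU remain.
Put 24 vCPU in host 8; 40 vCPU remain.
Put 26 vCPU in host 8; 14 vCPU remain.
Put 23 vCPU in host 9; 41 vCPU remain.
Put 25 vCPU in host 9; 16 vCPU remain.
Final hosts: [23,21] [27,24] [26,27] [21,23] [24,26] [23,22] [22,25] [24,26] [23,25].

9 hosts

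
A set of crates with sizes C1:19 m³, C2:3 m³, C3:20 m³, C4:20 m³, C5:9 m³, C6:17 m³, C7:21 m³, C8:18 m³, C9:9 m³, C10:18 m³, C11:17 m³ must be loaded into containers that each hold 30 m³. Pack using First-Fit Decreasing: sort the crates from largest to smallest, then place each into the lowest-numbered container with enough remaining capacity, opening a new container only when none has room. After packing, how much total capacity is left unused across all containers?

69

Sorted descending: 21, 20, 20, 19, 18, 18, 17, 17, 9, 9, 3.
21 m³ → container 1 (remaining 9 m³)
20 m³ → container 2 (remaining 10 m³)
20 m³ → container 3 (remaining 10 m³)
19 m³ → container 4 (remaining 11 m³)
18 m³ → container 5 (remaining 12 m³)
18 m³ → container 6 (remaining 12 m³)
17 m³ → container 7 (remaining 13 m³)
17 m³ → container 8 (remaining 13 m³)
9 m³ → container 1 (remaining 0 m³)
9 m³ → container 2 (remaining 1 m³)
3 m³ → container 3 (remaining 7 m³)
8 containers × 30 m³ = 240 m³; used 171 m³; unused 69 m³.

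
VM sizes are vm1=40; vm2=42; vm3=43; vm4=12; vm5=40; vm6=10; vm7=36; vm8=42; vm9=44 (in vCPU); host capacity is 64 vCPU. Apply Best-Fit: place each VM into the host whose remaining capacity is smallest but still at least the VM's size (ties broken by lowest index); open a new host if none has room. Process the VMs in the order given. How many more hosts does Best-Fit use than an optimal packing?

Best-Fit: [40] [42,10] [43,12] [40] [36] [42] [44] → 7 hosts.
7 VMs exceed 32 vCPU (half the capacity), and no two of those can share a host, so at least 7 hosts are needed.
So 7 is already optimal.

0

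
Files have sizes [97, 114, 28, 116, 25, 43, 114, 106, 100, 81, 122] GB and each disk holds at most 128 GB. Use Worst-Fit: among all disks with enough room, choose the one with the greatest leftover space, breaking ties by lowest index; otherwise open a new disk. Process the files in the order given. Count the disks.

97 GB → disk 1 (remaining 31 GB)
114 GB → disk 2 (remaining 14 GB)
28 GB → disk 1 (remaining 3 GB)
116 GB → disk 3 (remaining 12 GB)
25 GB → disk 4 (remaining 103 GB)
43 GB → disk 4 (remaining 60 GB)
114 GB → disk 5 (remaining 14 GB)
106 GB → disk 6 (remaining 22 GB)
100 GB → disk 7 (remaining 28 GB)
81 GB → disk 8 (remaining 47 GB)
122 GB → disk 9 (remaining 6 GB)

9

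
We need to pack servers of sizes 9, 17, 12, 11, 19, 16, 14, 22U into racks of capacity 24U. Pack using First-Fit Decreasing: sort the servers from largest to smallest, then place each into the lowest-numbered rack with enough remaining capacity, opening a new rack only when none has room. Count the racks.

Sorted descending: 22, 19, 17, 16, 14, 12, 11, 9.
Put 22U in rack 1; 2U remain.
Put 19U in rack 2; 5U remain.
Put 17U in rack 3; 7U remain.
Put 16U in rack 4; 8U remain.
Put 14U in rack 5; 10U remain.
Put 12U in rack 6; 12U remain.
Put 11U in rack 6; 1U remain.
Put 9U in rack 5; 1U remain.
Final racks: [22] [19] [17] [16] [14,9] [12,11].

6 racks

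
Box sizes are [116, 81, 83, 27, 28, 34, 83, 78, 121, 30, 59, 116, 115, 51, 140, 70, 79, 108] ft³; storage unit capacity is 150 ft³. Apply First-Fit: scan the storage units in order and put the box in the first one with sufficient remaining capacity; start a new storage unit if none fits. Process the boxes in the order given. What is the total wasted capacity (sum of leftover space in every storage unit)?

116 ft³ → storage unit 1 (remaining 34 ft³)
81 ft³ → storage unit 2 (remaining 69 ft³)
83 ft³ → storage unit 3 (remaining 67 ft³)
27 ft³ → storage unit 1 (remaining 7 ft³)
28 ft³ → storage unit 2 (remaining 41 ft³)
34 ft³ → storage unit 2 (remaining 7 ft³)
83 ft³ → storage unit 4 (remaining 67 ft³)
78 ft³ → storage unit 5 (remaining 72 ft³)
121 ft³ → storage unit 6 (remaining 29 ft³)
30 ft³ → storage unit 3 (remaining 37 ft³)
59 ft³ → storage unit 4 (remaining 8 ft³)
116 ft³ → storage unit 7 (remaining 34 ft³)
115 ft³ → storage unit 8 (remaining 35 ft³)
51 ft³ → storage unit 5 (remaining 21 ft³)
140 ft³ → storage unit 9 (remaining 10 ft³)
70 ft³ → storage unit 10 (remaining 80 ft³)
79 ft³ → storage unit 10 (remaining 1 ft³)
108 ft³ → storage unit 11 (remaining 42 ft³)
11 storage units × 150 ft³ = 1650 ft³; used 1419 ft³; unused 231 ft³.

231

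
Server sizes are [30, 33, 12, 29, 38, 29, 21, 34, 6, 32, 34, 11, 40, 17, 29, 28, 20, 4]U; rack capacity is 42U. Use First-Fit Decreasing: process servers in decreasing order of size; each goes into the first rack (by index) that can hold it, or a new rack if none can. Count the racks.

Sorted descending: 40, 38, 34, 34, 33, 32, 30, 29, 29, 29, 28, 21, 20, 17, 12, 11, 6, 4.
40U → rack 1 (remaining 2U)
38U → rack 2 (remaining 4U)
34U → rack 3 (remaining 8U)
34U → rack 4 (remaining 8U)
33U → rack 5 (remaining 9U)
32U → rack 6 (remaining 10U)
30U → rack 7 (remaining 12U)
29U → rack 8 (remaining 13U)
29U → rack 9 (remaining 13U)
29U → rack 10 (remaining 13U)
28U → rack 11 (remaining 14U)
21U → rack 12 (remaining 21U)
20U → rack 12 (remaining 1U)
17U → rack 13 (remaining 25U)
12U → rack 7 (remaining 0U)
11U → rack 8 (remaining 2U)
6U → rack 3 (remaining 2U)
4U → rack 2 (remaining 0U)

13 racks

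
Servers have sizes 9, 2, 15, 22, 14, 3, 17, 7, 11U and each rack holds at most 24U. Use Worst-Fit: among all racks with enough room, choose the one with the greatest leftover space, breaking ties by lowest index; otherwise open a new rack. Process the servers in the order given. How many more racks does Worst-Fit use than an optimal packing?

1

Worst-Fit: [9,2,3,7] [15] [22] [14] [17] [11] → 6 racks.
Total size 100U; any packing needs at least ⌈100/24⌉ = 5 racks.
An optimal packing achieves that bound: [22,2] [17,7] [15,9] [14,3] [11] → 5 racks.
Excess: 6 − 5 = 1.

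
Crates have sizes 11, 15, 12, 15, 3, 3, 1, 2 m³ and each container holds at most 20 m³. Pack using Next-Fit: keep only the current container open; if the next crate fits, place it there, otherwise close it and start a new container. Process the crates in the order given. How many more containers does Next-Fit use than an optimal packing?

1

Next-Fit: [11] [15] [12] [15,3] [3,1,2] → 5 containers.
Total size 62 m³; any packing needs at least ⌈62/20⌉ = 4 containers.
An optimal packing achieves that bound: [15,3,2] [15,3,1] [12] [11] → 4 containers.
Excess: 5 − 4 = 1.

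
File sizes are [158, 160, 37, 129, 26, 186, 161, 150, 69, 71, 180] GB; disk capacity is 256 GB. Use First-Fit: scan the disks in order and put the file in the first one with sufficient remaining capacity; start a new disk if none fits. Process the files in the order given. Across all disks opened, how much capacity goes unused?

disk 1: place 158 GB, 98 GB left
disk 2: place 160 GB, 96 GB left
disk 1: place 37 GB, 61 GB left
disk 3: place 129 GB, 127 GB left
disk 1: place 26 GB, 35 GB left
disk 4: place 186 GB, 70 GB left
disk 5: place 161 GB, 95 GB left
disk 6: place 150 GB, 106 GB left
disk 2: place 69 GB, 27 GB left
disk 3: place 71 GB, 56 GB left
disk 7: place 180 GB, 76 GB left
7 disks × 256 GB = 1792 GB; used 1327 GB; unused 465 GB.

465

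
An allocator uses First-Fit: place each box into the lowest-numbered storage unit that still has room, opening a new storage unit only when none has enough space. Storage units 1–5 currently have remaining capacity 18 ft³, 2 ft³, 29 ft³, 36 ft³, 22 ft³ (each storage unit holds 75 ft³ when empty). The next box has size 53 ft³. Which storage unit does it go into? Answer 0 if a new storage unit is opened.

0

No storage unit has ≥ 53 ft³ free, so a new storage unit is opened.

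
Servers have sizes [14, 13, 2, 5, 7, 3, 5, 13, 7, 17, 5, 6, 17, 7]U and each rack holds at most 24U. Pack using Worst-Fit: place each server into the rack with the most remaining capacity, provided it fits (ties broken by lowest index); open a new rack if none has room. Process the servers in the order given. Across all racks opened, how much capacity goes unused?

14U → rack 1 (remaining 10U)
13U → rack 2 (remaining 11U)
2U → rack 2 (remaining 9U)
5U → rack 1 (remaining 5U)
7U → rack 2 (remaining 2U)
3U → rack 1 (remaining 2U)
5U → rack 3 (remaining 19U)
13U → rack 3 (remaining 6U)
7U → rack 4 (remaining 17U)
17U → rack 4 (remaining 0U)
5U → rack 3 (remaining 1U)
6U → rack 5 (remaining 18U)
17U → rack 5 (remaining 1U)
7U → rack 6 (remaining 17U)
6 racks × 24U = 144U; used 121U; unused 23U.

23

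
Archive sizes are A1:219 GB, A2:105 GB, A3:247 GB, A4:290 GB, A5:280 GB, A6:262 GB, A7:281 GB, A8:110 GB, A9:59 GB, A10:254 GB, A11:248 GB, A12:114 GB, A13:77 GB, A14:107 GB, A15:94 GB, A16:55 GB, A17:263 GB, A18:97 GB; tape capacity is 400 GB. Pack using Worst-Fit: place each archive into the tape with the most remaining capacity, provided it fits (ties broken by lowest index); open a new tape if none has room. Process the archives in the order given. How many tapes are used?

Put A1 (219 GB) in tape 1; 181 GB remain.
Put A2 (105 GB) in tape 1; 76 GB remain.
Put A3 (247 GB) in tape 2; 153 GB remain.
Put A4 (290 GB) in tape 3; 110 GB remain.
Put A5 (280 GB) in tape 4; 120 GB remain.
Put A6 (262 GB) in tape 5; 138 GB remain.
Put A7 (281 GB) in tape 6; 119 GB remain.
Put A8 (110 GB) in tape 2; 43 GB remain.
Put A9 (59 GB) in tape 5; 79 GB remain.
Put A10 (254 GB) in tape 7; 146 GB remain.
Put A11 (248 GB) in tape 8; 152 GB remain.
Put A12 (114 GB) in tape 8; 38 GB remain.
Put A13 (77 GB) in tape 7; 69 GB remain.
Put A14 (107 GB) in tape 4; 13 GB remain.
Put A15 (94 GB) in tape 6; 25 GB remain.
Put A16 (55 GB) in tape 3; 55 GB remain.
Put A17 (263 GB) in tape 9; 137 GB remain.
Put A18 (97 GB) in tape 9; 40 GB remain.
Final tapes: [219,105] [247,110] [290,55] [280,107] [262,59] [281,94] [254,77] [248,114] [263,97].

9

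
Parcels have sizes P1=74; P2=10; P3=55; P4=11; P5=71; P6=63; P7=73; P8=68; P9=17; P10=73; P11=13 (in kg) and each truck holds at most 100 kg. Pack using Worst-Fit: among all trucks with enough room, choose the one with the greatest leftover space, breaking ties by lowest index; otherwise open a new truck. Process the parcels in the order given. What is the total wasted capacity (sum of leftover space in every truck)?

truck 1: place P1 (74 kg), 26 kg left
truck 1: place P2 (10 kg), 16 kg left
truck 2: place P3 (55 kg), 45 kg left
truck 2: place P4 (11 kg), 34 kg left
truck 3: place P5 (71 kg), 29 kg left
truck 4: place P6 (63 kg), 37 kg left
truck 5: place P7 (73 kg), 27 kg left
truck 6: place P8 (68 kg), 32 kg left
truck 4: place P9 (17 kg), 20 kg left
truck 7: place P10 (73 kg), 27 kg left
truck 2: place P11 (13 kg), 21 kg left
7 trucks × 100 kg = 700 kg; used 528 kg; unused 172 kg.

172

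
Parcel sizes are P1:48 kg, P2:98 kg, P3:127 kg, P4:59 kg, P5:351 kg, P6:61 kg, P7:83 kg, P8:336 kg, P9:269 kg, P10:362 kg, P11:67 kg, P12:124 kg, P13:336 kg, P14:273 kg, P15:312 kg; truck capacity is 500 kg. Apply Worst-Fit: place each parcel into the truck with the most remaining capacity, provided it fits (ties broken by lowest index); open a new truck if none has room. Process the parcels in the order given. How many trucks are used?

8

P1 (48 kg) → truck 1 (remaining 452 kg)
P2 (98 kg) → truck 1 (remaining 354 kg)
P3 (127 kg) → truck 1 (remaining 227 kg)
P4 (59 kg) → truck 1 (remaining 168 kg)
P5 (351 kg) → truck 2 (remaining 149 kg)
P6 (61 kg) → truck 1 (remaining 107 kg)
P7 (83 kg) → truck 2 (remaining 66 kg)
P8 (336 kg) → truck 3 (remaining 164 kg)
P9 (269 kg) → truck 4 (remaining 231 kg)
P10 (362 kg) → truck 5 (remaining 138 kg)
P11 (67 kg) → truck 4 (remaining 164 kg)
P12 (124 kg) → truck 3 (remaining 40 kg)
P13 (336 kg) → truck 6 (remaining 164 kg)
P14 (273 kg) → truck 7 (remaining 227 kg)
P15 (312 kg) → truck 8 (remaining 188 kg)
Final trucks: [48,98,127,59,61] [351,83] [336,124] [269,67] [362] [336] [273] [312].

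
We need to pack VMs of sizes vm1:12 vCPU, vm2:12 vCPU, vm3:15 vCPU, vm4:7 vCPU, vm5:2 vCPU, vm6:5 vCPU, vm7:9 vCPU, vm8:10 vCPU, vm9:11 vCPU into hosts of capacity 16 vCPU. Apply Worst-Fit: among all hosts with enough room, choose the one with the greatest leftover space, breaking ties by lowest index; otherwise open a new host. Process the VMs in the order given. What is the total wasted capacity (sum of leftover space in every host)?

29

Put vm1 (12 vCPU) in host 1; 4 vCPU remain.
Put vm2 (12 vCPU) in host 2; 4 vCPU remain.
Put vm3 (15 vCPU) in host 3; 1 vCPU remain.
Put vm4 (7 vCPU) in host 4; 9 vCPU remain.
Put vm5 (2 vCPU) in host 4; 7 vCPU remain.
Put vm6 (5 vCPU) in host 4; 2 vCPU remain.
Put vm7 (9 vCPU) in host 5; 7 vCPU remain.
Put vm8 (10 vCPU) in host 6; 6 vCPU remain.
Put vm9 (11 vCPU) in host 7; 5 vCPU remain.
7 hosts × 16 vCPU = 112 vCPU; used 83 vCPU; unused 29 vCPU.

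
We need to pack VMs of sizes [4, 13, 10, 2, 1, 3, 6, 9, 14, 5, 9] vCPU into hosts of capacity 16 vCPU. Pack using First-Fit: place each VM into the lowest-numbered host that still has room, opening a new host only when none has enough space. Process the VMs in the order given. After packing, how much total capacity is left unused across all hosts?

20

Put 4 vCPU in host 1; 12 vCPU remain.
Put 13 vCPU in host 2; 3 vCPU remain.
Put 10 vCPU in host 1; 2 vCPU remain.
Put 2 vCPU in host 1; 0 vCPU remain.
Put 1 vCPU in host 2; 2 vCPU remain.
Put 3 vCPU in host 3; 13 vCPU remain.
Put 6 vCPU in host 3; 7 vCPU remain.
Put 9 vCPU in host 4; 7 vCPU remain.
Put 14 vCPU in host 5; 2 vCPU remain.
Put 5 vCPU in host 3; 2 vCPU remain.
Put 9 vCPU in host 6; 7 vCPU remain.
6 hosts × 16 vCPU = 96 vCPU; used 76 vCPU; unused 20 vCPU.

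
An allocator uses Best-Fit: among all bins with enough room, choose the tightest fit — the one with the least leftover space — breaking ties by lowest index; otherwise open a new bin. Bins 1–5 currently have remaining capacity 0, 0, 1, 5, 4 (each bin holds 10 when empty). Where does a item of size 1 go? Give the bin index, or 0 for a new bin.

Bins with room: bin 3 (1), bin 4 (5), bin 5 (4).
Tightest fit is bin 3 with 1 free.

3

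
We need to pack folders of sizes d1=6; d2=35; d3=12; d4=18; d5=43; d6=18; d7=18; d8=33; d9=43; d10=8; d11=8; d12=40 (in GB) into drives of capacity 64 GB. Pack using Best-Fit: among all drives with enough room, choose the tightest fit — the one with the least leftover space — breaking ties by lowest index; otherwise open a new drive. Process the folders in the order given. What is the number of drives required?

d1 (6 GB) → drive 1 (remaining 58 GB)
d2 (35 GB) → drive 1 (remaining 23 GB)
d3 (12 GB) → drive 1 (remaining 11 GB)
d4 (18 GB) → drive 2 (remaining 46 GB)
d5 (43 GB) → drive 2 (remaining 3 GB)
d6 (18 GB) → drive 3 (remaining 46 GB)
d7 (18 GB) → drive 3 (remaining 28 GB)
d8 (33 GB) → drive 4 (remaining 31 GB)
d9 (43 GB) → drive 5 (remaining 21 GB)
d10 (8 GB) → drive 1 (remaining 3 GB)
d11 (8 GB) → drive 5 (remaining 13 GB)
d12 (40 GB) → drive 6 (remaining 24 GB)

6 drives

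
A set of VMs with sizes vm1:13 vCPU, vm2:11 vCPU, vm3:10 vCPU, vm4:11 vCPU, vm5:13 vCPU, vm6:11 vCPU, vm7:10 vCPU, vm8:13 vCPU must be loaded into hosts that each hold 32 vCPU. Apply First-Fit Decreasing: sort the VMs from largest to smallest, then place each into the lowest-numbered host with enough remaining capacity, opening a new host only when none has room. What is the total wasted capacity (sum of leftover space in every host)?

36

Sorted descending: 13, 13, 13, 11, 11, 11, 10, 10.
13 vCPU → host 1 (remaining 19 vCPU)
13 vCPU → host 1 (remaining 6 vCPU)
13 vCPU → host 2 (remaining 19 vCPU)
11 vCPU → host 2 (remaining 8 vCPU)
11 vCPU → host 3 (remaining 21 vCPU)
11 vCPU → host 3 (remaining 10 vCPU)
10 vCPU → host 3 (remaining 0 vCPU)
10 vCPU → host 4 (remaining 22 vCPU)
4 hosts × 32 vCPU = 128 vCPU; used 92 vCPU; unused 36 vCPU.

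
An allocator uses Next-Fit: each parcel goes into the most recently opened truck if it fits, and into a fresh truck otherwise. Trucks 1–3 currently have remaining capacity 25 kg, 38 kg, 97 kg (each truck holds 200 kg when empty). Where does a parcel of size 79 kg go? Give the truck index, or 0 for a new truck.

3

Next-Fit only looks at truck 3, which has 97 kg free.
79 kg fits there.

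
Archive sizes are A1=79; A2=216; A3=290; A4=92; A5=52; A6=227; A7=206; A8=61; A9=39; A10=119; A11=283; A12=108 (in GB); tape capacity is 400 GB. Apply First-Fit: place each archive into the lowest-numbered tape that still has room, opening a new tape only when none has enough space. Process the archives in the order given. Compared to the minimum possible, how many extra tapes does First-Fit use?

First-Fit: [79,216,92] [290,52,39] [227,61,108] [206,119] [283] → 5 tapes.
Total size 1772 GB; any packing needs at least ⌈1772/400⌉ = 5 tapes.
So 5 is already optimal.

0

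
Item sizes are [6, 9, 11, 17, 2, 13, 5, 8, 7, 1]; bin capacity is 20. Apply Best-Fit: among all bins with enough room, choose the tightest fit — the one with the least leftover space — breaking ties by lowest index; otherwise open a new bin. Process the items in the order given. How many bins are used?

4

Put 6 in bin 1; 14 remain.
Put 9 in bin 1; 5 remain.
Put 11 in bin 2; 9 remain.
Put 17 in bin 3; 3 remain.
Put 2 in bin 3; 1 remain.
Put 13 in bin 4; 7 remain.
Put 5 in bin 1; 0 remain.
Put 8 in bin 2; 1 remain.
Put 7 in bin 4; 0 remain.
Put 1 in bin 2; 0 remain.
Final bins: [6,9,5] [11,8,1] [17,2] [13,7].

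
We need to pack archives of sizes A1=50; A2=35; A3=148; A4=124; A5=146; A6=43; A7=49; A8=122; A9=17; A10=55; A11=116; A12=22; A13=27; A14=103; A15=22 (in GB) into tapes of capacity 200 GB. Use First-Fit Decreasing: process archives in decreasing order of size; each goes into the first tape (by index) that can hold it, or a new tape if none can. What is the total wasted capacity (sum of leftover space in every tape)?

121

Sorted descending: 148, 146, 124, 122, 116, 103, 55, 50, 49, 43, 35, 27, 22, 22, 17.
Put 148 GB in tape 1; 52 GB remain.
Put 146 GB in tape 2; 54 GB remain.
Put 124 GB in tape 3; 76 GB remain.
Put 122 GB in tape 4; 78 GB remain.
Put 116 GB in tape 5; 84 GB remain.
Put 103 GB in tape 6; 97 GB remain.
Put 55 GB in tape 3; 21 GB remain.
Put 50 GB in tape 1; 2 GB remain.
Put 49 GB in tape 2; 5 GB remain.
Put 43 GB in tape 4; 35 GB remain.
Put 35 GB in tape 4; 0 GB remain.
Put 27 GB in tape 5; 57 GB remain.
Put 22 GB in tape 5; 35 GB remain.
Put 22 GB in tape 5; 13 GB remain.
Put 17 GB in tape 3; 4 GB remain.
6 tapes × 200 GB = 1200 GB; used 1079 GB; unused 121 GB.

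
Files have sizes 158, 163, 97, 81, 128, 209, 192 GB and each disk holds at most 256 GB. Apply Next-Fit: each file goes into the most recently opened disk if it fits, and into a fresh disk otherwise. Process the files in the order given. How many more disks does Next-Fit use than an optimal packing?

1

Next-Fit: [158] [163] [97,81] [128] [209] [192] → 6 disks.
Total size 1028 GB; any packing needs at least ⌈1028/256⌉ = 5 disks.
An optimal packing achieves that bound: [209] [192] [163,81] [158,97] [128] → 5 disks.
Excess: 6 − 5 = 1.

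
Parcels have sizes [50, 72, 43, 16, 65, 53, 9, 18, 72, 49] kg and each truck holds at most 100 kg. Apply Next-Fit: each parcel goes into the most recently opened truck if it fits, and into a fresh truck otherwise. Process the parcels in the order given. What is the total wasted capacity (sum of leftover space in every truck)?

truck 1: place 50 kg, 50 kg left
truck 2: place 72 kg, 28 kg left
truck 3: place 43 kg, 57 kg left
truck 3: place 16 kg, 41 kg left
truck 4: place 65 kg, 35 kg left
truck 5: place 53 kg, 47 kg left
truck 5: place 9 kg, 38 kg left
truck 5: place 18 kg, 20 kg left
truck 6: place 72 kg, 28 kg left
truck 7: place 49 kg, 51 kg left
7 trucks × 100 kg = 700 kg; used 447 kg; unused 253 kg.

253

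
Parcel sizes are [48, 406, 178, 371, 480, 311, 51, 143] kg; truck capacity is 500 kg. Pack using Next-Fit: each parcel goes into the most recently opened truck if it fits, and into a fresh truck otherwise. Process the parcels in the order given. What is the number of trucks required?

48 kg → truck 1 (remaining 452 kg)
406 kg → truck 1 (remaining 46 kg)
178 kg → truck 2 (remaining 322 kg)
371 kg → truck 3 (remaining 129 kg)
480 kg → truck 4 (remaining 20 kg)
311 kg → truck 5 (remaining 189 kg)
51 kg → truck 5 (remaining 138 kg)
143 kg → truck 6 (remaining 357 kg)
Final trucks: [48,406] [178] [371] [480] [311,51] [143].

6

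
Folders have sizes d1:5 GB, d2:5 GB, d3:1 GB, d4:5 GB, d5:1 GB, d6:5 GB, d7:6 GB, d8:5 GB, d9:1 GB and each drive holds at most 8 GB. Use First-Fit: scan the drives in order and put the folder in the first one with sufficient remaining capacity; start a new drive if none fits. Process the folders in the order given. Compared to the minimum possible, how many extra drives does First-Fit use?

0

First-Fit: [5,1,1,1] [5] [5] [5] [6] [5] → 6 drives.
6 folders exceed 4 GB (half the capacity), and no two of those can share a drive, so at least 6 drives are needed.
So 6 is already optimal.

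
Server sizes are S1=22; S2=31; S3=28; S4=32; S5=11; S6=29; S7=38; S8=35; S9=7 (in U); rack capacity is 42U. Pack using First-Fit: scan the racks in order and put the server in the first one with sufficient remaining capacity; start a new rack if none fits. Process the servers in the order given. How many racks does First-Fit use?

7 racks

rack 1: place S1 (22U), 20U left
rack 2: place S2 (31U), 11U left
rack 3: place S3 (28U), 14U left
rack 4: place S4 (32U), 10U left
rack 1: place S5 (11U), 9U left
rack 5: place S6 (29U), 13U left
rack 6: place S7 (38U), 4U left
rack 7: place S8 (35U), 7U left
rack 1: place S9 (7U), 2U left
Final racks: [22,11,7] [31] [28] [32] [29] [38] [35].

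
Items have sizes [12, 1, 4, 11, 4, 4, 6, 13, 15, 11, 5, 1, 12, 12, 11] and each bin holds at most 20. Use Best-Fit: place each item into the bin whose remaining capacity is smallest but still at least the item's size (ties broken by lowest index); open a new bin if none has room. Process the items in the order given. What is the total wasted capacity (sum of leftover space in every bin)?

12 → bin 1 (remaining 8)
1 → bin 1 (remaining 7)
4 → bin 1 (remaining 3)
11 → bin 2 (remaining 9)
4 → bin 2 (remaining 5)
4 → bin 2 (remaining 1)
6 → bin 3 (remaining 14)
13 → bin 3 (remaining 1)
15 → bin 4 (remaining 5)
11 → bin 5 (remaining 9)
5 → bin 4 (remaining 0)
1 → bin 2 (remaining 0)
12 → bin 6 (remaining 8)
12 → bin 7 (remaining 8)
11 → bin 8 (remaining 9)
8 bins × 20 = 160; used 122; unused 38.

38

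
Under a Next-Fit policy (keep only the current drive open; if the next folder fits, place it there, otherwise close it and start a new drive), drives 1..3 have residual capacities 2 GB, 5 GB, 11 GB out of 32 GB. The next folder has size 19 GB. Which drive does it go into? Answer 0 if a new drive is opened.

Next-Fit only looks at drive 3, which has 11 GB free.
19 GB does not fit, so a new drive is opened.

0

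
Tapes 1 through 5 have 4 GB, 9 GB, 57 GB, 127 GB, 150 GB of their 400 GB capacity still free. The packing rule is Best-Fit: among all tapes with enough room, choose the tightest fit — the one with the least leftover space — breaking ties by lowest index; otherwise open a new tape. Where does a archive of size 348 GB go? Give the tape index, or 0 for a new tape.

0

No tape has ≥ 348 GB free, so a new tape is opened.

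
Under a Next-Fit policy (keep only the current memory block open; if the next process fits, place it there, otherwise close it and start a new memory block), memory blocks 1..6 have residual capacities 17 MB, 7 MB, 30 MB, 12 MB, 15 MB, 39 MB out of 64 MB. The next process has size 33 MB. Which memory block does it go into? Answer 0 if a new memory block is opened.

6

Next-Fit only looks at memory block 6, which has 39 MB free.
33 MB fits there.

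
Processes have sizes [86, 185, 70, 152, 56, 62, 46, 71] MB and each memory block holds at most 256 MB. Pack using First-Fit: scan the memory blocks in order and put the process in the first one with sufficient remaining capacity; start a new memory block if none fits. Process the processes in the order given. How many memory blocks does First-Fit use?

memory block 1: place 86 MB, 170 MB left
memory block 2: place 185 MB, 71 MB left
memory block 1: place 70 MB, 100 MB left
memory block 3: place 152 MB, 104 MB left
memory block 1: place 56 MB, 44 MB left
memory block 2: place 62 MB, 9 MB left
memory block 3: place 46 MB, 58 MB left
memory block 4: place 71 MB, 185 MB left

4 memory blocks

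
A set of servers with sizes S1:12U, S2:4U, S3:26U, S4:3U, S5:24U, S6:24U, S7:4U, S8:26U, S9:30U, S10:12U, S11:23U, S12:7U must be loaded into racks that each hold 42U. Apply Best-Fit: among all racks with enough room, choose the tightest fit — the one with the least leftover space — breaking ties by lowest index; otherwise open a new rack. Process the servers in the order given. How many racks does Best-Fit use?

rack 1: place S1 (12U), 30U left
rack 1: place S2 (4U), 26U left
rack 1: place S3 (26U), 0U left
rack 2: place S4 (3U), 39U left
rack 2: place S5 (24U), 15U left
rack 3: place S6 (24U), 18U left
rack 2: place S7 (4U), 11U left
rack 4: place S8 (26U), 16U left
rack 5: place S9 (30U), 12U left
rack 5: place S10 (12U), 0U left
rack 6: place S11 (23U), 19U left
rack 2: place S12 (7U), 4U left
Final racks: [12,4,26] [3,24,4,7] [24] [26] [30,12] [23].

6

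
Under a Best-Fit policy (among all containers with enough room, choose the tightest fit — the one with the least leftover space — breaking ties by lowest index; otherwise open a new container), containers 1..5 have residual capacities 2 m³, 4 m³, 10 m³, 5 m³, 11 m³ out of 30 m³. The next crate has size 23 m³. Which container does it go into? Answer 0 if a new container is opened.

No container has ≥ 23 m³ free, so a new container is opened.

0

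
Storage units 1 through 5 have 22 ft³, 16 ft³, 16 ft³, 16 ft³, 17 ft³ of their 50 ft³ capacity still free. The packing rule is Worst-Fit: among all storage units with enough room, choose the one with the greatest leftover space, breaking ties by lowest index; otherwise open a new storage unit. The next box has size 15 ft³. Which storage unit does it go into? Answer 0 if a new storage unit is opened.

1

Storage units with room: storage unit 1 (22 ft³), storage unit 2 (16 ft³), storage unit 3 (16 ft³), storage unit 4 (16 ft³), storage unit 5 (17 ft³).
Most room is storage unit 1 with 22 ft³ free.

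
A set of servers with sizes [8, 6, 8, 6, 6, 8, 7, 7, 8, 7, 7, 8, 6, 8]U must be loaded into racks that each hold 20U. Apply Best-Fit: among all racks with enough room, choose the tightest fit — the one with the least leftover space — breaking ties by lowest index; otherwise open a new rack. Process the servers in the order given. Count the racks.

6

8U → rack 1 (remaining 12U)
6U → rack 1 (remaining 6U)
8U → rack 2 (remaining 12U)
6U → rack 1 (remaining 0U)
6U → rack 2 (remaining 6U)
8U → rack 3 (remaining 12U)
7U → rack 3 (remaining 5U)
7U → rack 4 (remaining 13U)
8U → rack 4 (remaining 5U)
7U → rack 5 (remaining 13U)
7U → rack 5 (remaining 6U)
8U → rack 6 (remaining 12U)
6U → rack 2 (remaining 0U)
8U → rack 6 (remaining 4U)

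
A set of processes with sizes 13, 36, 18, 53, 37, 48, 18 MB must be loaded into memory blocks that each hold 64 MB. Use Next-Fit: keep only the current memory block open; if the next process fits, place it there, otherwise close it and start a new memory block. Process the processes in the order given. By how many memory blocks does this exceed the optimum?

Next-Fit: [13,36] [18] [53] [37] [48] [18] → 6 memory blocks.
Total size 223 MB; any packing needs at least ⌈223/64⌉ = 4 memory blocks.
An optimal packing achieves that bound: [53] [48,13] [37,18] [36,18] → 4 memory blocks.
Excess: 6 − 4 = 2.

2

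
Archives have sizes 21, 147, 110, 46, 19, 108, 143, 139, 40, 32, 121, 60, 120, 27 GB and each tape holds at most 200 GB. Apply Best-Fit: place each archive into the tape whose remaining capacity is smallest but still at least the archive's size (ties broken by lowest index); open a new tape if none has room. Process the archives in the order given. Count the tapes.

tape 1: place 21 GB, 179 GB left
tape 1: place 147 GB, 32 GB left
tape 2: place 110 GB, 90 GB left
tape 2: place 46 GB, 44 GB left
tape 1: place 19 GB, 13 GB left
tape 3: place 108 GB, 92 GB left
tape 4: place 143 GB, 57 GB left
tape 5: place 139 GB, 61 GB left
tape 2: place 40 GB, 4 GB left
tape 4: place 32 GB, 25 GB left
tape 6: place 121 GB, 79 GB left
tape 5: place 60 GB, 1 GB left
tape 7: place 120 GB, 80 GB left
tape 6: place 27 GB, 52 GB left
Final tapes: [21,147,19] [110,46,40] [108] [143,32] [139,60] [121,27] [120].

7 tapes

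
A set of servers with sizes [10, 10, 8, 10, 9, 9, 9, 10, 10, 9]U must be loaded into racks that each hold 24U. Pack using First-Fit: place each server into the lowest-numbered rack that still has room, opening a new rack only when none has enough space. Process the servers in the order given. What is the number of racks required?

5

10U → rack 1 (remaining 14U)
10U → rack 1 (remaining 4U)
8U → rack 2 (remaining 16U)
10U → rack 2 (remaining 6U)
9U → rack 3 (remaining 15U)
9U → rack 3 (remaining 6U)
9U → rack 4 (remaining 15U)
10U → rack 4 (remaining 5U)
10U → rack 5 (remaining 14U)
9U → rack 5 (remaining 5U)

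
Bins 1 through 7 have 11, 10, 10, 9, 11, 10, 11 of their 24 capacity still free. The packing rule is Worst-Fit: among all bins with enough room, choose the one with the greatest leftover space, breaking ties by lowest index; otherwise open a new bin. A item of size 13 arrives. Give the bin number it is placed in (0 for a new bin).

0

No bin has ≥ 13 free, so a new bin is opened.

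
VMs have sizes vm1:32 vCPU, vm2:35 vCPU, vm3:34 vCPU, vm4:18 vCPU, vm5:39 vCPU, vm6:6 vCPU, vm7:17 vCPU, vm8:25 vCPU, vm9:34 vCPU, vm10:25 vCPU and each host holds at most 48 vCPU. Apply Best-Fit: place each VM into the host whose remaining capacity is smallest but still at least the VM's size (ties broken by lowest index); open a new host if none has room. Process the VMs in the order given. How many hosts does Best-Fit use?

8

host 1: place vm1 (32 vCPU), 16 vCPU left
host 2: place vm2 (35 vCPU), 13 vCPU left
host 3: place vm3 (34 vCPU), 14 vCPU left
host 4: place vm4 (18 vCPU), 30 vCPU left
host 5: place vm5 (39 vCPU), 9 vCPU left
host 5: place vm6 (6 vCPU), 3 vCPU left
host 4: place vm7 (17 vCPU), 13 vCPU left
host 6: place vm8 (25 vCPU), 23 vCPU left
host 7: place vm9 (34 vCPU), 14 vCPU left
host 8: place vm10 (25 vCPU), 23 vCPU left
Final hosts: [32] [35] [34] [18,17] [39,6] [25] [34] [25].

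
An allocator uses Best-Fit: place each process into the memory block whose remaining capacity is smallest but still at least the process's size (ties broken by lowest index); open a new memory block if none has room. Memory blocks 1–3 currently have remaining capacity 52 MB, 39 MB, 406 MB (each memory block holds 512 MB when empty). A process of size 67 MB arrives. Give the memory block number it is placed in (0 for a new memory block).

Memory blocks with room: memory block 3 (406 MB).
Tightest fit is memory block 3 with 406 MB free.

3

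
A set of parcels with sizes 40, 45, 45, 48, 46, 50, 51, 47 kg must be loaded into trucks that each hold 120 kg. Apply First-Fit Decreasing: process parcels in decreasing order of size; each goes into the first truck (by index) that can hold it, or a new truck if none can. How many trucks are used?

4 trucks

Sorted descending: 51, 50, 48, 47, 46, 45, 45, 40.
51 kg → truck 1 (remaining 69 kg)
50 kg → truck 1 (remaining 19 kg)
48 kg → truck 2 (remaining 72 kg)
47 kg → truck 2 (remaining 25 kg)
46 kg → truck 3 (remaining 74 kg)
45 kg → truck 3 (remaining 29 kg)
45 kg → truck 4 (remaining 75 kg)
40 kg → truck 4 (remaining 35 kg)
Final trucks: [51,50] [48,47] [46,45] [45,40].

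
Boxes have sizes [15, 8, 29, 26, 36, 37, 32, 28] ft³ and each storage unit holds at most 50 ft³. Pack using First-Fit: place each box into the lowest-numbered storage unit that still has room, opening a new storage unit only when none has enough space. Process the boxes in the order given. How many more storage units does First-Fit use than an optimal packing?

First-Fit: [15,8,26] [29] [36] [37] [32] [28] → 6 storage units.
6 boxes exceed 25 ft³ (half the capacity), and no two of those can share a storage unit, so at least 6 storage units are needed.
So 6 is already optimal.

0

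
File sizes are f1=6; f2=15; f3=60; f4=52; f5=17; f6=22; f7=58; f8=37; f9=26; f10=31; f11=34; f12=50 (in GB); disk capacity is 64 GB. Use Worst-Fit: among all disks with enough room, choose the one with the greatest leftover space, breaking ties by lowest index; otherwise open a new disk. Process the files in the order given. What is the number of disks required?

8

disk 1: place f1 (6 GB), 58 GB left
disk 1: place f2 (15 GB), 43 GB left
disk 2: place f3 (60 GB), 4 GB left
disk 3: place f4 (52 GB), 12 GB left
disk 1: place f5 (17 GB), 26 GB left
disk 1: place f6 (22 GB), 4 GB left
disk 4: place f7 (58 GB), 6 GB left
disk 5: place f8 (37 GB), 27 GB left
disk 5: place f9 (26 GB), 1 GB left
disk 6: place f10 (31 GB), 33 GB left
disk 7: place f11 (34 GB), 30 GB left
disk 8: place f12 (50 GB), 14 GB left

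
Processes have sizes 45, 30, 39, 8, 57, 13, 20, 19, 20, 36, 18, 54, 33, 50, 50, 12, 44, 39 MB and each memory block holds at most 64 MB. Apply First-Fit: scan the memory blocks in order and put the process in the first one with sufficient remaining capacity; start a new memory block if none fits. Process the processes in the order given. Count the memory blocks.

45 MB → memory block 1 (remaining 19 MB)
30 MB → memory block 2 (remaining 34 MB)
39 MB → memory block 3 (remaining 25 MB)
8 MB → memory block 1 (remaining 11 MB)
57 MB → memory block 4 (remaining 7 MB)
13 MB → memory block 2 (remaining 21 MB)
20 MB → memory block 2 (remaining 1 MB)
19 MB → memory block 3 (remaining 6 MB)
20 MB → memory block 5 (remaining 44 MB)
36 MB → memory block 5 (remaining 8 MB)
18 MB → memory block 6 (remaining 46 MB)
54 MB → memory block 7 (remaining 10 MB)
33 MB → memory block 6 (remaining 13 MB)
50 MB → memory block 8 (remaining 14 MB)
50 MB → memory block 9 (remaining 14 MB)
12 MB → memory block 6 (remaining 1 MB)
44 MB → memory block 10 (remaining 20 MB)
39 MB → memory block 11 (remaining 25 MB)

11 memory blocks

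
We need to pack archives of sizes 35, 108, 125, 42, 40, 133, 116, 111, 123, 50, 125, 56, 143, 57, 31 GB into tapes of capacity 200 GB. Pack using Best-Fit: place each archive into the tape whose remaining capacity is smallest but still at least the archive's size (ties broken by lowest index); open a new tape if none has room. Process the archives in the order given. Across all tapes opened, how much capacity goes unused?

Put 35 GB in tape 1; 165 GB remain.
Put 108 GB in tape 1; 57 GB remain.
Put 125 GB in tape 2; 75 GB remain.
Put 42 GB in tape 1; 15 GB remain.
Put 40 GB in tape 2; 35 GB remain.
Put 133 GB in tape 3; 67 GB remain.
Put 116 GB in tape 4; 84 GB remain.
Put 111 GB in tape 5; 89 GB remain.
Put 123 GB in tape 6; 77 GB remain.
Put 50 GB in tape 3; 17 GB remain.
Put 125 GB in tape 7; 75 GB remain.
Put 56 GB in tape 7; 19 GB remain.
Put 143 GB in tape 8; 57 GB remain.
Put 57 GB in tape 8; 0 GB remain.
Put 31 GB in tape 2; 4 GB remain.
8 tapes × 200 GB = 1600 GB; used 1295 GB; unused 305 GB.

305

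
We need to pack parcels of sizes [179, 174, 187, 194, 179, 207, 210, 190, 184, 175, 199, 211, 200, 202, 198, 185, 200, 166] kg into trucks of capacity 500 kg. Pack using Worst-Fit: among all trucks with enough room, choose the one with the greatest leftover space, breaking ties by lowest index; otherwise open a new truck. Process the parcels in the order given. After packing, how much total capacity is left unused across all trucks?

1060

truck 1: place 179 kg, 321 kg left
truck 1: place 174 kg, 147 kg left
truck 2: place 187 kg, 313 kg left
truck 2: place 194 kg, 119 kg left
truck 3: place 179 kg, 321 kg left
truck 3: place 207 kg, 114 kg left
truck 4: place 210 kg, 290 kg left
truck 4: place 190 kg, 100 kg left
truck 5: place 184 kg, 316 kg left
truck 5: place 175 kg, 141 kg left
truck 6: place 199 kg, 301 kg left
truck 6: place 211 kg, 90 kg left
truck 7: place 200 kg, 300 kg left
truck 7: place 202 kg, 98 kg left
truck 8: place 198 kg, 302 kg left
truck 8: place 185 kg, 117 kg left
truck 9: place 200 kg, 300 kg left
truck 9: place 166 kg, 134 kg left
9 trucks × 500 kg = 4500 kg; used 3440 kg; unused 1060 kg.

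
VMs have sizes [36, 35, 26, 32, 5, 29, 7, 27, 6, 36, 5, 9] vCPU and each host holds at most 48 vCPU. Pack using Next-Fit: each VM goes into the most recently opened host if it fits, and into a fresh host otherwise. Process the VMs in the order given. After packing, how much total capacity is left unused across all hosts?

131

36 vCPU → host 1 (remaining 12 vCPU)
35 vCPU → host 2 (remaining 13 vCPU)
26 vCPU → host 3 (remaining 22 vCPU)
32 vCPU → host 4 (remaining 16 vCPU)
5 vCPU → host 4 (remaining 11 vCPU)
29 vCPU → host 5 (remaining 19 vCPU)
7 vCPU → host 5 (remaining 12 vCPU)
27 vCPU → host 6 (remaining 21 vCPU)
6 vCPU → host 6 (remaining 15 vCPU)
36 vCPU → host 7 (remaining 12 vCPU)
5 vCPU → host 7 (remaining 7 vCPU)
9 vCPU → host 8 (remaining 39 vCPU)
8 hosts × 48 vCPU = 384 vCPU; used 253 vCPU; unused 131 vCPU.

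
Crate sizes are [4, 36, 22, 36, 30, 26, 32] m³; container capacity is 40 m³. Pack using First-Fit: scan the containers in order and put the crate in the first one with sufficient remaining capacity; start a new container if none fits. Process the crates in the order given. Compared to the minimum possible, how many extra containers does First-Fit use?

First-Fit: [4,36] [22] [36] [30] [26] [32] → 6 containers.
6 crates exceed 20 m³ (half the capacity), and no two of those can share a container, so at least 6 containers are needed.
So 6 is already optimal.

0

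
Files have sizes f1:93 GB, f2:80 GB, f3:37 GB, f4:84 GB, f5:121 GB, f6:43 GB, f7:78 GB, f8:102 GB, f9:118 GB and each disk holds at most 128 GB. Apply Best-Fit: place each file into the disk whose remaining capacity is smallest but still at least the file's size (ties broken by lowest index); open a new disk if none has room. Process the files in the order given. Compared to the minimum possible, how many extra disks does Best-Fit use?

0

Best-Fit: [93] [80,37] [84,43] [121] [78] [102] [118] → 7 disks.
7 files exceed 64 GB (half the capacity), and no two of those can share a disk, so at least 7 disks are needed.
So 7 is already optimal.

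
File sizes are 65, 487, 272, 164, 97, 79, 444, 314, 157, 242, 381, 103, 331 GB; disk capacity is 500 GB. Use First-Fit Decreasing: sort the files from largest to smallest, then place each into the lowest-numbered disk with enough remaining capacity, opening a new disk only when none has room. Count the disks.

Sorted descending: 487, 444, 381, 331, 314, 272, 242, 164, 157, 103, 97, 79, 65.
487 GB → disk 1 (remaining 13 GB)
444 GB → disk 2 (remaining 56 GB)
381 GB → disk 3 (remaining 119 GB)
331 GB → disk 4 (remaining 169 GB)
314 GB → disk 5 (remaining 186 GB)
272 GB → disk 6 (remaining 228 GB)
242 GB → disk 7 (remaining 258 GB)
164 GB → disk 4 (remaining 5 GB)
157 GB → disk 5 (remaining 29 GB)
103 GB → disk 3 (remaining 16 GB)
97 GB → disk 6 (remaining 131 GB)
79 GB → disk 6 (remaining 52 GB)
65 GB → disk 7 (remaining 193 GB)

7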